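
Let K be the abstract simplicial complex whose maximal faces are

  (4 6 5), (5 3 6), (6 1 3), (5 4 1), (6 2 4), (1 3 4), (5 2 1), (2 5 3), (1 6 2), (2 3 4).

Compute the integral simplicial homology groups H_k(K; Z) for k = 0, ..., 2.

H_0 = Z,  H_1 = Z/2,  H_2 = 0.

Take the total order 1 < 2 < 3 < 4 < 5 < 6 on the vertex set. Then K (dimension 2) consists of the simplices:

  0-simplices (6): [1], [2], [3], [4], [5], [6]
  1-simplices (15): [1,2], [1,3], [1,4], [1,5], [1,6], [2,3], [2,4], [2,5], [2,6], [3,4], [3,5], [3,6], [4,5], [4,6], [5,6]
  2-simplices (10): [1,2,5], [1,2,6], [1,3,4], [1,3,6], [1,4,5], [2,3,4], [2,3,5], [2,4,6], [3,5,6], [4,5,6]

Hence C_0 ≅ Z^6, C_1 ≅ Z^15, C_2 ≅ Z^10.

∂_1: C_1 → C_0 is given by ∂[p,q] = [q] − [p].
The resulting 6×15 matrix has rank 5, and its Smith normal form has invariant factors (1,1,1,1,1).

∂_2: C_2 → C_1 maps a triangle to the signed sum of its edges. For instance
  ∂[2,4,6] = [4,6] − [2,6] + [2,4],
  ∂[3,5,6] = [5,6] − [3,6] + [3,5].
The resulting 15×10 matrix has rank 10, and its Smith normal form has invariant factors (1,1,1,1,1,1,1,1,1,2).

Now H_k = ker ∂_k / im ∂_{k+1}, so:

  H_0: rank C_0 − rank ∂_1 = 6 − 5 = 1, and the invariant factors of ∂_1 are all 1, so H_0 ≅ Z.
  H_1: rank ker ∂_1 − rank ∂_2 = (15 − 5) − 10 = 0, and ∂_2 has invariant factor 2 > 1, so H_1 ≅ Z/2.
  H_2: rank ker ∂_2 − rank ∂_3 = (10 − 10) − 0 = 0, and there is no ∂_3, so H_2 ≅ 0.

As a check, the Euler characteristic is 6 − 15 + 10 = 1, which agrees with 1 − 0 + 0 = 1.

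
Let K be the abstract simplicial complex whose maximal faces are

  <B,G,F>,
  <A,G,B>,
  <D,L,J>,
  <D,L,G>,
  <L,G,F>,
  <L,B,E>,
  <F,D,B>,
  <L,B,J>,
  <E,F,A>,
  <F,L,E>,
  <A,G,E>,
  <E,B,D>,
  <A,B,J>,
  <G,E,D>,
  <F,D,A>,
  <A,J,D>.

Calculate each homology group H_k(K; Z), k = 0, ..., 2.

H_0 ≅ Z,  H_1 ≅ Z^2,  H_2 ≅ Z.

Order the vertices as A < B < D < E < F < G < J < L. Listing each simplex with vertices in this order, K has dimension 2 with simplices:

  0-simplices (8): A, B, D, E, F, G, J, L
  1-simplices (24): AB, AD, AE, AF, AG, AJ, BD, BE, BF, BG, BJ, BL, DE, DF, DG, DJ, DL, EF, EG, EL, FG, FL, GL, JL
  2-simplices (16): ABG, ABJ, ADF, ADJ, AEF, AEG, BDE, BDF, BEL, BFG, BJL, DEG, DGL, DJL, EFL, FGL

giving chain groups C_0 ≅ Z^8, C_1 ≅ Z^24, C_2 ≅ Z^16.

The boundary map ∂_1: C_1 → C_0 is given by ∂[p,q] = [q] − [p].
The resulting 8×24 matrix has rank 7, and its Smith normal form has invariant factors (1,1,1,1,1,1,1).

∂_2: C_2 → C_1 sends each 2-simplex [p,q,r] to [q,r] − [p,r] + [p,q]. For instance
  ∂BEL = EL − BL + BE,
  ∂DJL = JL − DL + DJ.
The resulting 24×16 matrix has rank 15, and its Smith normal form has invariant factors (1,1,1,1,1,1,1,1,1,1,1,1,1,1,1).

From H_k ≅ ker(∂_k) / im(∂_{k+1}) we obtain:

  H_0: rank C_0 − rank ∂_1 = 8 − 7 = 1, and the invariant factors of ∂_1 are all 1, so H_0 = Z.
  H_1: rank ker ∂_1 − rank ∂_2 = (24 − 7) − 15 = 2, and the invariant factors of ∂_2 are all 1, so H_1 = Z^2.
  H_2: rank ker ∂_2 − rank ∂_3 = (16 − 15) − 0 = 1, and there is no ∂_3, so H_2 = Z.

(K is a triangulation of the torus T^2.)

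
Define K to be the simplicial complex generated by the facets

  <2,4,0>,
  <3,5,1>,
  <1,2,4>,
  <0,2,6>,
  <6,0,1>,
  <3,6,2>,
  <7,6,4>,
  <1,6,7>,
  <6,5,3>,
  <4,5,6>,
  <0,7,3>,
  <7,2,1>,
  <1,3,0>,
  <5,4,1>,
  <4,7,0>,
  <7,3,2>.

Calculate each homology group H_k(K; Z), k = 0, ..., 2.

We work with the vertex ordering 0 < 1 < 2 < 3 < 4 < 5 < 6 < 7. The simplices of K, each written with vertices in increasing order, are:

  0-simplices (8): [0], [1], [2], [3], [4], [5], [6], [7]
  1-simplices (24): (24 of them)
  2-simplices (16): [0,1,3], [0,1,6], [0,2,4], [0,2,6], [0,3,7], [0,4,7], [1,2,4], [1,2,7], [1,3,5], [1,4,5], [1,6,7], [2,3,6], [2,3,7], [3,5,6], [4,5,6], [4,6,7]

Hence C_0 ≅ Z^8, C_1 ≅ Z^24, C_2 ≅ Z^16.

Boundary ∂_1: C_1 → C_0 maps an edge to its endpoints' difference, ∂[p,q] = q − p.
This gives a 8×24 integer matrix of rank 7; reducing to Smith normal form yields diagonal entries (1,1,1,1,1,1,1).

The boundary map ∂_2: C_2 → C_1 sends each 2-simplex [p,q,r] to [q,r] − [p,r] + [p,q]. For instance
  ∂[0,2,4] = [2,4] − [0,4] + [0,2],
  ∂[0,2,6] = [2,6] − [0,6] + [0,2].
This gives a 24×16 integer matrix of rank 15; reducing to Smith normal form yields diagonal entries (1,1,1,1,1,1,1,1,1,1,1,1,1,1,1).

Computing H_k = (kernel of ∂_k) / (image of ∂_{k+1}):

  H_0: rank C_0 − rank ∂_1 = 8 − 7 = 1, and the invariant factors of ∂_1 are all 1, so H_0 = Z.
  H_1: rank ker ∂_1 − rank ∂_2 = (24 − 7) − 15 = 2, and the invariant factors of ∂_2 are all 1, so H_1 = Z^2.
  H_2: rank ker ∂_2 − rank ∂_3 = (16 − 15) − 0 = 1, and there is no ∂_3, so H_2 = Z.

(K is a triangulation of the torus T^2.)

H_0 ≅ Z,  H_1 ≅ Z^2,  H_2 ≅ Z.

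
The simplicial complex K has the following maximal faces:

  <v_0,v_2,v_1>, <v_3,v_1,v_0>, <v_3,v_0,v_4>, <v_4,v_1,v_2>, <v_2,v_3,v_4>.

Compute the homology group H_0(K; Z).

Fix the vertex order v_0 < v_1 < v_2 < v_3 < v_4 and write every simplex with vertices in increasing order. Then dim K = 2 and the simplices of K are:

  0-simplices (5): [v_0], [v_1], [v_2], [v_3], [v_4]
  1-simplices (10): [v_0,v_1], [v_0,v_2], [v_0,v_3], [v_0,v_4], [v_1,v_2], [v_1,v_3], [v_1,v_4], [v_2,v_3], [v_2,v_4], [v_3,v_4]
  2-simplices (5): [v_0,v_1,v_2], [v_0,v_1,v_3], [v_0,v_3,v_4], [v_1,v_2,v_4], [v_2,v_3,v_4]

giving chain groups C_0 ≅ Z^5, C_1 ≅ Z^10, C_2 ≅ Z^5.

Boundary ∂_1: C_1 → C_0 is given by ∂[p,q] = [q] − [p]. For instance
  ∂[v_0,v_1] = [v_1] − [v_0].
As a 5×10 matrix over Z this has rank 4, with invariant factors (1,1,1,1).

The boundary map ∂_2: C_2 → C_1 sends each 2-simplex [p,q,r] to [q,r] − [p,r] + [p,q]. For instance
  ∂[v_1,v_2,v_4] = [v_2,v_4] − [v_1,v_4] + [v_1,v_2],
  ∂[v_0,v_1,v_3] = [v_1,v_3] − [v_0,v_3] + [v_0,v_1].
This gives a 10×5 integer matrix of rank 5; reducing to Smith normal form yields diagonal entries (1,1,1,1,1).

From H_k ≅ ker(∂_k) / im(∂_{k+1}) we obtain:

  H_0: rank C_0 − rank ∂_1 = 5 − 4 = 1, and the invariant factors of ∂_1 are all 1, so H_0 = Z.

H_0 ≅ Z.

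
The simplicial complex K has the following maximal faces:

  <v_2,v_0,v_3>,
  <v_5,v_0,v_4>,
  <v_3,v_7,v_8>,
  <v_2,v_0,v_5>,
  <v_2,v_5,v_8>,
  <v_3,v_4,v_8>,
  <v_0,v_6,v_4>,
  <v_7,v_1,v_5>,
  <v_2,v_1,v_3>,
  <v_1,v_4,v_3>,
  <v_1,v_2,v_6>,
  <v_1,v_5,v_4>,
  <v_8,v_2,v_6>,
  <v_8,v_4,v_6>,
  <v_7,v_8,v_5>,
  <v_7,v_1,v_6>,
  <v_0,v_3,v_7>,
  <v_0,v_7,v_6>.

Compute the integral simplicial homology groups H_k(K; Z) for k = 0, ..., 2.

H_0 = Z,  H_1 = Z^2,  H_2 = Z.

We work with the vertex ordering v_0 < v_1 < v_2 < v_3 < v_4 < v_5 < v_6 < v_7 < v_8. The simplices of K, each written with vertices in increasing order, are:

  0-simplices (9): [v_0], [v_1], [v_2], [v_3], [v_4], [v_5], [v_6], [v_7], [v_8]
  1-simplices (27): (27 of them)
  2-simplices (18): (18 of them)

Hence C_0 ≅ Z^9, C_1 ≅ Z^27, C_2 ≅ Z^18.

The boundary map ∂_1: C_1 → C_0 sends each edge [p,q] (with p < q) to q − p. For instance
  ∂[v_7,v_8] = [v_8] − [v_7].
The 9×27 boundary matrix has rank 8 and Smith normal form diag(1,1,1,1,1,1,1,1).

∂_2: C_2 → C_1 maps a triangle to the signed sum of its edges. For instance
  ∂[v_1,v_3,v_4] = [v_3,v_4] − [v_1,v_4] + [v_1,v_3],
  ∂[v_1,v_4,v_5] = [v_4,v_5] − [v_1,v_5] + [v_1,v_4].
This gives a 27×18 integer matrix of rank 17; reducing to Smith normal form yields diagonal entries (1,1,1,1,1,1,1,1,1,1,1,1,1,1,1,1,1).

From H_k ≅ ker(∂_k) / im(∂_{k+1}) we obtain:

  H_0: rank C_0 − rank ∂_1 = 9 − 8 = 1, and the invariant factors of ∂_1 are all 1, so H_0 ≅ Z.
  H_1: rank ker ∂_1 − rank ∂_2 = (27 − 8) − 17 = 2, and the invariant factors of ∂_2 are all 1, so H_1 ≅ Z^2.
  H_2: rank ker ∂_2 − rank ∂_3 = (18 − 17) − 0 = 1, and there is no ∂_3, so H_2 ≅ Z.

As a check, the Euler characteristic is 9 − 27 + 18 = 0, which agrees with 1 − 2 + 1 = 0.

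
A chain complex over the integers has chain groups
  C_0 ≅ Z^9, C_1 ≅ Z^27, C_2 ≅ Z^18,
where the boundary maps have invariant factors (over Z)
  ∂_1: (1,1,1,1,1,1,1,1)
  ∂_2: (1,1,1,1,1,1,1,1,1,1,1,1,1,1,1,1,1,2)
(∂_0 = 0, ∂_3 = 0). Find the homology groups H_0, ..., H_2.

H_0 = Z,  H_1 = Z × Z/2,  H_2 = 0.

H_0: b_0 = 9 − 0 − 8 = 1; torsion from ∂_1 factors > 1: none. So H_0 = Z.
H_1: b_1 = 27 − 8 − 18 = 1; torsion from ∂_2 factors > 1: [2]. So H_1 = Z × Z/2.
H_2: b_2 = 18 − 18 − 0 = 0; torsion from ∂_3 factors > 1: none. So H_2 = 0.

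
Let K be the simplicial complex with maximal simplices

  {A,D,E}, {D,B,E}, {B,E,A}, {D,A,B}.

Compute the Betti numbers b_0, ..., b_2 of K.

Take the total order A < B < D < E on the vertex set. Then K (dimension 2) consists of the simplices:

  0-simplices (4): A, B, D, E
  1-simplices (6): AB, AD, AE, BD, BE, DE
  2-simplices (4): ABD, ABE, ADE, BDE

giving chain groups C_0 ≅ Z^4, C_1 ≅ Z^6, C_2 ≅ Z^4.

∂_1: C_1 → C_0 maps an edge to its endpoints' difference, ∂[p,q] = q − p.
The 4×6 boundary matrix has rank 3 and Smith normal form diag(1,1,1).

Boundary ∂_2: C_2 → C_1 sends each 2-simplex [p,q,r] to [q,r] − [p,r] + [p,q]. For instance
  ∂BDE = DE − BE + BD,
  ∂ABE = BE − AE + AB.
As a 6×4 matrix over Z this has rank 3, with invariant factors (1,1,1).

Now H_k = ker ∂_k / im ∂_{k+1}, so:

  H_0: rank C_0 − rank ∂_1 = 4 − 3 = 1, and the invariant factors of ∂_1 are all 1, so H_0 = Z.
  H_1: rank ker ∂_1 − rank ∂_2 = (6 − 3) − 3 = 0, and the invariant factors of ∂_2 are all 1, so H_1 = 0.
  H_2: rank ker ∂_2 − rank ∂_3 = (4 − 3) − 0 = 1, and there is no ∂_3, so H_2 = Z.

As a check, the Euler characteristic is 4 − 6 + 4 = 2, which agrees with 1 − 0 + 1 = 2.

Hence the Betti numbers are b_0 = 1, b_1 = 0, b_2 = 1.

b_0 = 1, b_1 = 0, b_2 = 1.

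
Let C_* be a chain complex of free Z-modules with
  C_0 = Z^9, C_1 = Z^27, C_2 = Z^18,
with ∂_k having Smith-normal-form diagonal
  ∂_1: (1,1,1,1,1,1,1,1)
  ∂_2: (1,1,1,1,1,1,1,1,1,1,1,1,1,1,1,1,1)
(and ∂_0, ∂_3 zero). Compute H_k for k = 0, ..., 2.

H_0: b_0 = 9 − 0 − 8 = 1; torsion from ∂_1 factors > 1: none. So H_0 ≅ Z.
H_1: b_1 = 27 − 8 − 17 = 2; torsion from ∂_2 factors > 1: none. So H_1 ≅ Z^2.
H_2: b_2 = 18 − 17 − 0 = 1; torsion from ∂_3 factors > 1: none. So H_2 ≅ Z.

H_0 ≅ Z,  H_1 ≅ Z^2,  H_2 ≅ Z.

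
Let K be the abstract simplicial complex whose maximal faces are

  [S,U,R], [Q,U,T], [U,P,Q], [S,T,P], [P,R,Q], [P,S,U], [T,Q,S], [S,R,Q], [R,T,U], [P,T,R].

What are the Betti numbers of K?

Take the total order P < Q < R < S < T < U on the vertex set. Then K (dimension 2) consists of the simplices:

  0-simplices (6): P, Q, R, S, T, U
  1-simplices (15): PQ, PR, PS, PT, PU, QR, QS, QT, QU, RS, RT, RU, ST, SU, TU
  2-simplices (10): PQR, PQU, PRT, PST, PSU, QRS, QST, QTU, RSU, RTU

Hence C_0 ≅ Z^6, C_1 ≅ Z^15, C_2 ≅ Z^10.

∂_1: C_1 → C_0 is given by ∂[p,q] = [q] − [p].
This gives a 6×15 integer matrix of rank 5; reducing to Smith normal form yields diagonal entries (1,1,1,1,1).

∂_2: C_2 → C_1 acts by ∂[p,q,r] = [q,r] − [p,r] + [p,q]. For instance
  ∂RTU = TU − RU + RT,
  ∂QRS = RS − QS + QR.
The 15×10 boundary matrix has rank 10 and Smith normal form diag(1,1,1,1,1,1,1,1,1,2).

From H_k ≅ ker(∂_k) / im(∂_{k+1}) we obtain:

  H_0: rank C_0 − rank ∂_1 = 6 − 5 = 1, and the invariant factors of ∂_1 are all 1, so H_0 = Z.
  H_1: rank ker ∂_1 − rank ∂_2 = (15 − 5) − 10 = 0, and ∂_2 has invariant factor 2 > 1, so H_1 = Z/2Z.
  H_2: rank ker ∂_2 − rank ∂_3 = (10 − 10) − 0 = 0, and there is no ∂_3, so H_2 = 0.

Hence the Betti numbers are b_0 = 1, b_1 = 0, b_2 = 0.

b_0 = 1, b_1 = 0, b_2 = 0.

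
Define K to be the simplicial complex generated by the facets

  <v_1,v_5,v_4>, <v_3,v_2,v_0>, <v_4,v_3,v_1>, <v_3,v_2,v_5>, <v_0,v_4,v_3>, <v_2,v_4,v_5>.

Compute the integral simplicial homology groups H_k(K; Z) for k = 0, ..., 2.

Order the vertices as v_0 < v_1 < v_2 < v_3 < v_4 < v_5. Listing each simplex with vertices in this order, K has dimension 2 with simplices:

  0-simplices (6): [v_0], [v_1], [v_2], [v_3], [v_4], [v_5]
  1-simplices (12): [v_0,v_2], [v_0,v_3], [v_0,v_4], [v_1,v_3], [v_1,v_4], [v_1,v_5], [v_2,v_3], [v_2,v_4], [v_2,v_5], [v_3,v_4], [v_3,v_5], [v_4,v_5]
  2-simplices (6): [v_0,v_2,v_3], [v_0,v_3,v_4], [v_1,v_3,v_4], [v_1,v_4,v_5], [v_2,v_3,v_5], [v_2,v_4,v_5]

so the chain groups are C_0 ≅ Z^6, C_1 ≅ Z^12, C_2 ≅ Z^6.

∂_1: C_1 → C_0 is given by ∂[p,q] = [q] − [p]. For instance
  ∂[v_1,v_4] = [v_4] − [v_1].
The 6×12 boundary matrix has rank 5 and Smith normal form diag(1,1,1,1,1).

Boundary ∂_2: C_2 → C_1 sends each 2-simplex [p,q,r] to [q,r] − [p,r] + [p,q]. For instance
  ∂[v_0,v_2,v_3] = [v_2,v_3] − [v_0,v_3] + [v_0,v_2],
  ∂[v_2,v_3,v_5] = [v_3,v_5] − [v_2,v_5] + [v_2,v_3].
The 12×6 boundary matrix has rank 6 and Smith normal form diag(1,1,1,1,1,1).

From H_k ≅ ker(∂_k) / im(∂_{k+1}) we obtain:

  H_0: rank C_0 − rank ∂_1 = 6 − 5 = 1, and the invariant factors of ∂_1 are all 1, so H_0 ≅ Z.
  H_1: rank ker ∂_1 − rank ∂_2 = (12 − 5) − 6 = 1, and the invariant factors of ∂_2 are all 1, so H_1 ≅ Z.
  H_2: rank ker ∂_2 − rank ∂_3 = (6 − 6) − 0 = 0, and there is no ∂_3, so H_2 ≅ 0.

As a check, the Euler characteristic is 6 − 12 + 6 = 0, which agrees with 1 − 1 + 0 = 0.

H_0 = Z,  H_1 = Z,  H_2 = 0.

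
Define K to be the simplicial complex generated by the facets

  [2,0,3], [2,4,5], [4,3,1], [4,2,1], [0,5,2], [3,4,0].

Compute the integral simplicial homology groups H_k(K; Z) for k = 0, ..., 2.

Order the vertices as 0 < 1 < 2 < 3 < 4 < 5. Listing each simplex with vertices in this order, K has dimension 2 with simplices:

  0-simplices (6): [0], [1], [2], [3], [4], [5]
  1-simplices (12): [0,2], [0,3], [0,4], [0,5], [1,2], [1,3], [1,4], [2,3], [2,4], [2,5], [3,4], [4,5]
  2-simplices (6): [0,2,3], [0,2,5], [0,3,4], [1,2,4], [1,3,4], [2,4,5]

so the chain groups are C_0 ≅ Z^6, C_1 ≅ Z^12, C_2 ≅ Z^6.

The boundary map ∂_1: C_1 → C_0 maps an edge to its endpoints' difference, ∂[p,q] = q − p. For instance
  ∂[1,2] = [2] − [1].
The resulting 6×12 matrix has rank 5, and its Smith normal form has invariant factors (1,1,1,1,1).

The boundary map ∂_2: C_2 → C_1 sends each 2-simplex [p,q,r] to [q,r] − [p,r] + [p,q]. For instance
  ∂[0,3,4] = [3,4] − [0,4] + [0,3],
  ∂[1,2,4] = [2,4] − [1,4] + [1,2].
This gives a 12×6 integer matrix of rank 6; reducing to Smith normal form yields diagonal entries (1,1,1,1,1,1).

Reading off H_k = ker ∂_k / im ∂_{k+1}:

  H_0: rank C_0 − rank ∂_1 = 6 − 5 = 1, and the invariant factors of ∂_1 are all 1, so H_0 = Z.
  H_1: rank ker ∂_1 − rank ∂_2 = (12 − 5) − 6 = 1, and the invariant factors of ∂_2 are all 1, so H_1 = Z.
  H_2: rank ker ∂_2 − rank ∂_3 = (6 − 6) − 0 = 0, and there is no ∂_3, so H_2 = 0.

As a check, the Euler characteristic is 6 − 12 + 6 = 0, which agrees with 1 − 1 + 0 = 0.
(K is a triangulation of the cylinder S^1 x I.)

H_0 = Z,  H_1 = Z,  H_2 = 0.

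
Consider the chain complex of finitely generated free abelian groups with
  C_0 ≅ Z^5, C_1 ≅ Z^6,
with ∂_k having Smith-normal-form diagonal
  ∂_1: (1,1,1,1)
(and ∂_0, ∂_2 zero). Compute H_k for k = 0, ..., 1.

H_0 = Z,  H_1 = Z^2.

H_0: b_0 = 5 − 0 − 4 = 1; torsion from ∂_1 factors > 1: none. So H_0 = Z.
H_1: b_1 = 6 − 4 − 0 = 2; torsion from ∂_2 factors > 1: none. So H_1 = Z^2.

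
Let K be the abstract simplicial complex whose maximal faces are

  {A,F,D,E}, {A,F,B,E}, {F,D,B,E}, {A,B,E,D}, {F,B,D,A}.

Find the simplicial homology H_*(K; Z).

Take the total order A < B < D < E < F on the vertex set. Then K (dimension 3) consists of the simplices:

  0-simplices (5): A, B, D, E, F
  1-simplices (10): AB, AD, AE, AF, BD, BE, BF, DE, DF, EF
  2-simplices (10): ABD, ABE, ABF, ADE, ADF, AEF, BDE, BDF, BEF, DEF
  3-simplices (5): ABDE, ABDF, ABEF, ADEF, BDEF

Hence C_0 ≅ Z^5, C_1 ≅ Z^10, C_2 ≅ Z^10, C_3 ≅ Z^5.

∂_1: C_1 → C_0 sends each edge [p,q] (with p < q) to q − p.
The 5×10 boundary matrix has rank 4 and Smith normal form diag(1,1,1,1).

Boundary ∂_2: C_2 → C_1 maps a triangle to the signed sum of its edges. For instance
  ∂ADF = DF − AF + AD,
  ∂ABF = BF − AF + AB.
As a 10×10 matrix over Z this has rank 6, with invariant factors (1,1,1,1,1,1).

Boundary ∂_3: C_3 → C_2 sends each 3-simplex σ to the alternating sum Σ_i (−1)^i (σ with its i-th vertex removed). For instance
  ∂ABDE = BDE − ADE + ABE − ABD,
  ∂ADEF = DEF − AEF + ADF − ADE.
The resulting 10×5 matrix has rank 4, and its Smith normal form has invariant factors (1,1,1,1).

From H_k ≅ ker(∂_k) / im(∂_{k+1}) we obtain:

  H_0: rank C_0 − rank ∂_1 = 5 − 4 = 1, and the invariant factors of ∂_1 are all 1, so H_0 = Z.
  H_1: rank ker ∂_1 − rank ∂_2 = (10 − 4) − 6 = 0, and the invariant factors of ∂_2 are all 1, so H_1 = 0.
  H_2: rank ker ∂_2 − rank ∂_3 = (10 − 6) − 4 = 0, and the invariant factors of ∂_3 are all 1, so H_2 = 0.
  H_3: rank ker ∂_3 − rank ∂_4 = (5 − 4) − 0 = 1, and there is no ∂_4, so H_3 = Z.

(K is a triangulation of the 3-sphere S^3.)

H_0 ≅ Z,  H_1 = 0,  H_2 = 0,  H_3 ≅ Z.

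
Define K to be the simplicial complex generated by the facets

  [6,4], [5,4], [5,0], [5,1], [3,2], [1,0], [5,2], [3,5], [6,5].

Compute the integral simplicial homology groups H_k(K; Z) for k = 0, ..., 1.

H_0 = Z,  H_1 = Z^3.

Order the vertices as 0 < 1 < 2 < 3 < 4 < 5 < 6. Listing each simplex with vertices in this order, K has dimension 1 with simplices:

  0-simplices (7): [0], [1], [2], [3], [4], [5], [6]
  1-simplices (9): [0,1], [0,5], [1,5], [2,3], [2,5], [3,5], [4,5], [4,6], [5,6]

giving chain groups C_0 ≅ Z^7, C_1 ≅ Z^9.

∂_1: C_1 → C_0 is given by ∂[p,q] = [q] − [p].
The 7×9 boundary matrix has rank 6 and Smith normal form diag(1,1,1,1,1,1).

Computing H_k = (kernel of ∂_k) / (image of ∂_{k+1}):

  H_0: rank C_0 − rank ∂_1 = 7 − 6 = 1, and the invariant factors of ∂_1 are all 1, so H_0 = Z.
  H_1: rank ker ∂_1 − rank ∂_2 = (9 − 6) − 0 = 3, and there is no ∂_2, so H_1 = Z^3.

As a check, the Euler characteristic is 7 − 9 = -2, which agrees with 1 − 3 = -2.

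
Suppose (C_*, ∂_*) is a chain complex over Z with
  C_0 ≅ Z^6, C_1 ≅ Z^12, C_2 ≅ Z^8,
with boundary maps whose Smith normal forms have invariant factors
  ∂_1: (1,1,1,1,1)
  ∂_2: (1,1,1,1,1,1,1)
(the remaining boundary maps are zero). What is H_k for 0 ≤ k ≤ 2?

H_0 ≅ Z,  H_1 = 0,  H_2 ≅ Z.

H_0: b_0 = 6 − 0 − 5 = 1; torsion from ∂_1 factors > 1: none. So H_0 ≅ Z.
H_1: b_1 = 12 − 5 − 7 = 0; torsion from ∂_2 factors > 1: none. So H_1 ≅ 0.
H_2: b_2 = 8 − 7 − 0 = 1; torsion from ∂_3 factors > 1: none. So H_2 ≅ Z.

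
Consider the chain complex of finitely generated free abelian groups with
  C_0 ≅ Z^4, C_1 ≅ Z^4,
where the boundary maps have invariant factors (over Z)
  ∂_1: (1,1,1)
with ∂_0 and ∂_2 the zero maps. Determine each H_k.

H_0: b_0 = 4 − 0 − 3 = 1; torsion from ∂_1 factors > 1: none. So H_0 ≅ Z.
H_1: b_1 = 4 − 3 − 0 = 1; torsion from ∂_2 factors > 1: none. So H_1 ≅ Z.

H_0 ≅ Z,  H_1 ≅ Z.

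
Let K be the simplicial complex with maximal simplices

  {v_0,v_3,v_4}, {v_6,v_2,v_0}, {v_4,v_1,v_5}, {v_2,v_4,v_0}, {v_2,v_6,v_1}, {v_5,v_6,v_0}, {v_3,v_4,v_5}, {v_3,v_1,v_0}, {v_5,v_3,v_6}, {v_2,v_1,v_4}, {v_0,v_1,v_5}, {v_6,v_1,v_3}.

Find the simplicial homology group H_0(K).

Order the vertices as v_0 < v_1 < v_2 < v_3 < v_4 < v_5 < v_6. Listing each simplex with vertices in this order, K has dimension 2 with simplices:

  0-simplices (7): [v_0], [v_1], [v_2], [v_3], [v_4], [v_5], [v_6]
  1-simplices (18): (18 of them)
  2-simplices (12): (12 of them)

so the chain groups are C_0 ≅ Z^7, C_1 ≅ Z^18, C_2 ≅ Z^12.

Boundary ∂_1: C_1 → C_0 sends each edge [p,q] (with p < q) to q − p. For instance
  ∂[v_0,v_2] = [v_2] − [v_0].
As a 7×18 matrix over Z this has rank 6, with invariant factors (1,1,1,1,1,1).

∂_2: C_2 → C_1 sends each 2-simplex [p,q,r] to [q,r] − [p,r] + [p,q]. For instance
  ∂[v_0,v_5,v_6] = [v_5,v_6] − [v_0,v_6] + [v_0,v_5],
  ∂[v_1,v_3,v_6] = [v_3,v_6] − [v_1,v_6] + [v_1,v_3].
This gives a 18×12 integer matrix of rank 12; reducing to Smith normal form yields diagonal entries (1,1,1,1,1,1,1,1,1,1,1,2).

Reading off H_k = ker ∂_k / im ∂_{k+1}:

  H_0: rank C_0 − rank ∂_1 = 7 − 6 = 1, and the invariant factors of ∂_1 are all 1, so H_0 = Z.

H_0 = Z.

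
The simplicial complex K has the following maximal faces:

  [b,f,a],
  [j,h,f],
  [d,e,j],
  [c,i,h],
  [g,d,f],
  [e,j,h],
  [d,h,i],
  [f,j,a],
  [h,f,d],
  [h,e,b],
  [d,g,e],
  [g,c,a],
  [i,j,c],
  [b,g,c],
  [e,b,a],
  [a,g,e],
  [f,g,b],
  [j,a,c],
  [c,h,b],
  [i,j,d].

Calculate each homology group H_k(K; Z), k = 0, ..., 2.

Fix the vertex order a < b < c < d < e < f < g < h < i < j and write every simplex with vertices in increasing order. Then dim K = 2 and the simplices of K are:

  0-simplices (10): a, b, c, d, e, f, g, h, i, j
  1-simplices (30): ab, ac, ae, af, ag, aj, bc, be, bf, bg, bh, cg, ch, ci, cj, de, df, dg, dh, di, dj, eg, eh, ej, fg, fh, fj, hi, hj, ij
  2-simplices (20): abe, abf, acg, acj, aeg, afj, bcg, bch, beh, bfg, chi, cij, deg, dej, dfg, dfh, dhi, dij, ehj, fhj

giving chain groups C_0 ≅ Z^10, C_1 ≅ Z^30, C_2 ≅ Z^20.

∂_1: C_1 → C_0 maps an edge to its endpoints' difference, ∂[p,q] = q − p.
The 10×30 boundary matrix has rank 9 and Smith normal form diag(1,1,1,1,1,1,1,1,1).

The boundary map ∂_2: C_2 → C_1 acts by ∂[p,q,r] = [q,r] − [p,r] + [p,q]. For instance
  ∂aeg = eg − ag + ae,
  ∂acg = cg − ag + ac.
The 30×20 boundary matrix has rank 20 and Smith normal form diag(1,1,1,1,1,1,1,1,1,1,1,1,1,1,1,1,1,1,1,2).

Reading off H_k = ker ∂_k / im ∂_{k+1}:

  H_0: rank C_0 − rank ∂_1 = 10 − 9 = 1, and the invariant factors of ∂_1 are all 1, so H_0 ≅ Z.
  H_1: rank ker ∂_1 − rank ∂_2 = (30 − 9) − 20 = 1, and ∂_2 has invariant factor 2 > 1, so H_1 ≅ Z ⊕ Z/2.
  H_2: rank ker ∂_2 − rank ∂_3 = (20 − 20) − 0 = 0, and there is no ∂_3, so H_2 ≅ 0.

(K is a triangulation of the Klein bottle.)

H_0 ≅ Z,  H_1 ≅ Z ⊕ Z/2,  H_2 = 0.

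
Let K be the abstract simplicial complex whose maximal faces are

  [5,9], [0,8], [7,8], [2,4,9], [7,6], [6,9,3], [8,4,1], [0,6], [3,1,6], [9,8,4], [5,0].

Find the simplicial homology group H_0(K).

Take the total order 0 < 1 < 2 < 3 < 4 < 5 < 6 < 7 < 8 < 9 on the vertex set. Then K (dimension 2) consists of the simplices:

  0-simplices (10): [0], [1], [2], [3], [4], [5], [6], [7], [8], [9]
  1-simplices (18): [0,5], [0,6], [0,8], [1,3], [1,4], [1,6], [1,8], [2,4], [2,9], [3,6], [3,9], [4,8], [4,9], [5,9], [6,7], [6,9], [7,8], [8,9]
  2-simplices (5): [1,3,6], [1,4,8], [2,4,9], [3,6,9], [4,8,9]

so the chain groups are C_0 ≅ Z^10, C_1 ≅ Z^18, C_2 ≅ Z^5.

The boundary map ∂_1: C_1 → C_0 maps an edge to its endpoints' difference, ∂[p,q] = q − p. For instance
  ∂[2,9] = [9] − [2].
This gives a 10×18 integer matrix of rank 9; reducing to Smith normal form yields diagonal entries (1,1,1,1,1,1,1,1,1).

Boundary ∂_2: C_2 → C_1 sends each 2-simplex [p,q,r] to [q,r] − [p,r] + [p,q]. For instance
  ∂[1,4,8] = [4,8] − [1,8] + [1,4],
  ∂[1,3,6] = [3,6] − [1,6] + [1,3].
As a 18×5 matrix over Z this has rank 5, with invariant factors (1,1,1,1,1).

Now H_k = ker ∂_k / im ∂_{k+1}, so:

  H_0: rank C_0 − rank ∂_1 = 10 − 9 = 1, and the invariant factors of ∂_1 are all 1, so H_0 ≅ Z.

H_0 = Z.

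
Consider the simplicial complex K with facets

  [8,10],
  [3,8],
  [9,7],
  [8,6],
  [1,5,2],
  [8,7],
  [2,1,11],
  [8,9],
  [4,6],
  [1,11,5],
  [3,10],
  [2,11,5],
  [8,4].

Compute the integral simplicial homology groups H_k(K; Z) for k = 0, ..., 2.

Order the vertices as 1 < 2 < 3 < 4 < 5 < 6 < 7 < 8 < 9 < 10 < 11. Listing each simplex with vertices in this order, K has dimension 2 with simplices:

  0-simplices (11): [1], [2], [3], [4], [5], [6], [7], [8], [9], [10], [11]
  1-simplices (15): [1,2], [1,5], [1,11], [2,5], [2,11], [3,8], [3,10], [4,6], [4,8], [5,11], [6,8], [7,8], [7,9], [8,9], [8,10]
  2-simplices (4): [1,2,5], [1,2,11], [1,5,11], [2,5,11]

Hence C_0 ≅ Z^11, C_1 ≅ Z^15, C_2 ≅ Z^4.

∂_1: C_1 → C_0 maps an edge to its endpoints' difference, ∂[p,q] = q − p. For instance
  ∂[4,6] = [6] − [4].
The 11×15 boundary matrix has rank 9 and Smith normal form diag(1,1,1,1,1,1,1,1,1).

Boundary ∂_2: C_2 → C_1 maps a triangle to the signed sum of its edges. For instance
  ∂[1,5,11] = [5,11] − [1,11] + [1,5],
  ∂[2,5,11] = [5,11] − [2,11] + [2,5].
The 15×4 boundary matrix has rank 3 and Smith normal form diag(1,1,1).

Computing H_k = (kernel of ∂_k) / (image of ∂_{k+1}):

  H_0: rank C_0 − rank ∂_1 = 11 − 9 = 2, and the invariant factors of ∂_1 are all 1, so H_0 ≅ Z^2.
  H_1: rank ker ∂_1 − rank ∂_2 = (15 − 9) − 3 = 3, and the invariant factors of ∂_2 are all 1, so H_1 ≅ Z^3.
  H_2: rank ker ∂_2 − rank ∂_3 = (4 − 3) − 0 = 1, and there is no ∂_3, so H_2 ≅ Z.

As a check, the Euler characteristic is 11 − 15 + 4 = 0, which agrees with 2 − 3 + 1 = 0.

H_0 = Z^2,  H_1 = Z^3,  H_2 = Z.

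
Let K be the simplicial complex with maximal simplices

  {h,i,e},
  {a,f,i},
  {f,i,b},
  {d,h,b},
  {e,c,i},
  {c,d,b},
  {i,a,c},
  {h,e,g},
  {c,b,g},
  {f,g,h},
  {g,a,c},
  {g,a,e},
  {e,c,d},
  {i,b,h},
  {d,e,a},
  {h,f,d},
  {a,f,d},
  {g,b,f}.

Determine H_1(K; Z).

Take the total order a < b < c < d < e < f < g < h < i on the vertex set. Then K (dimension 2) consists of the simplices:

  0-simplices (9): a, b, c, d, e, f, g, h, i
  1-simplices (27): ac, ad, ae, af, ag, ai, bc, bd, bf, bg, bh, bi, cd, ce, cg, ci, de, df, dh, eg, eh, ei, fg, fh, fi, gh, hi
  2-simplices (18): acg, aci, ade, adf, aeg, afi, bcd, bcg, bdh, bfg, bfi, bhi, cde, cei, dfh, egh, ehi, fgh

so the chain groups are C_0 ≅ Z^9, C_1 ≅ Z^27, C_2 ≅ Z^18.

The boundary map ∂_1: C_1 → C_0 sends each edge [p,q] (with p < q) to q − p. For instance
  ∂ai = i − a.
The resulting 9×27 matrix has rank 8, and its Smith normal form has invariant factors (1,1,1,1,1,1,1,1).

Boundary ∂_2: C_2 → C_1 sends each 2-simplex [p,q,r] to [q,r] − [p,r] + [p,q]. For instance
  ∂bhi = hi − bi + bh,
  ∂afi = fi − ai + af.
The resulting 27×18 matrix has rank 18, and its Smith normal form has invariant factors (1,1,1,1,1,1,1,1,1,1,1,1,1,1,1,1,1,2).

Computing H_k = (kernel of ∂_k) / (image of ∂_{k+1}):

  H_1: rank ker ∂_1 − rank ∂_2 = (27 − 8) − 18 = 1, and ∂_2 has invariant factor 2 > 1, so H_1 = Z ⊕ Z_2.

(K is a triangulation of the Klein bottle.)

H_1 ≅ Z ⊕ Z_2.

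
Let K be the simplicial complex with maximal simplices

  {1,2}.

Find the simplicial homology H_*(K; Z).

H_0 = Z,  H_1 = 0.

K has 2 vertices, 1 edge.
rank ∂_0 = 0, rank ∂_1 = 1 ⇒ b_0 = 2 − 0 − 1 = 1; all invariant factors of ∂_1 are 1 so no torsion. So H_0 ≅ Z.
rank ∂_1 = 1, rank ∂_2 = 0 ⇒ b_1 = 1 − 1 − 0 = 0. So H_1 ≅ 0.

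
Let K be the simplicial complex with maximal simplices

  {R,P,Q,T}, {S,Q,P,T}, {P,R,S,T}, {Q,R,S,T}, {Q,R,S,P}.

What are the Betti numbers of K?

b_0 = 1, b_1 = 0, b_2 = 0, b_3 = 1.

K has 5 vertices, 10 edges, 10 triangles, 5 3-simplices.
rank ∂_0 = 0, rank ∂_1 = 4 ⇒ b_0 = 5 − 0 − 4 = 1; all invariant factors of ∂_1 are 1 so no torsion. So H_0 ≅ Z.
rank ∂_1 = 4, rank ∂_2 = 6 ⇒ b_1 = 10 − 4 − 6 = 0; all invariant factors of ∂_2 are 1 so no torsion. So H_1 ≅ 0.
rank ∂_2 = 6, rank ∂_3 = 4 ⇒ b_2 = 10 − 6 − 4 = 0; all invariant factors of ∂_3 are 1 so no torsion. So H_2 ≅ 0.
rank ∂_3 = 4, rank ∂_4 = 0 ⇒ b_3 = 5 − 4 − 0 = 1. So H_3 ≅ Z.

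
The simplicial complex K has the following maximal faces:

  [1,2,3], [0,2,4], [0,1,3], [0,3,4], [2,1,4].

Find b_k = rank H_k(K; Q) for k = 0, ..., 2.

b_0 = 1, b_1 = 1, b_2 = 0.

Take the total order 0 < 1 < 2 < 3 < 4 on the vertex set. Then K (dimension 2) consists of the simplices:

  0-simplices (5): [0], [1], [2], [3], [4]
  1-simplices (10): [0,1], [0,2], [0,3], [0,4], [1,2], [1,3], [1,4], [2,3], [2,4], [3,4]
  2-simplices (5): [0,1,3], [0,2,4], [0,3,4], [1,2,3], [1,2,4]

Hence C_0 ≅ Z^5, C_1 ≅ Z^10, C_2 ≅ Z^5.

The boundary map ∂_1: C_1 → C_0 maps an edge to its endpoints' difference, ∂[p,q] = q − p.
This gives a 5×10 integer matrix of rank 4; reducing to Smith normal form yields diagonal entries (1,1,1,1).

Boundary ∂_2: C_2 → C_1 acts by ∂[p,q,r] = [q,r] − [p,r] + [p,q]. For instance
  ∂[1,2,3] = [2,3] − [1,3] + [1,2],
  ∂[0,3,4] = [3,4] − [0,4] + [0,3].
The 10×5 boundary matrix has rank 5 and Smith normal form diag(1,1,1,1,1).

Computing H_k = (kernel of ∂_k) / (image of ∂_{k+1}):

  H_0: rank C_0 − rank ∂_1 = 5 − 4 = 1, and the invariant factors of ∂_1 are all 1, so H_0 = Z.
  H_1: rank ker ∂_1 − rank ∂_2 = (10 − 4) − 5 = 1, and the invariant factors of ∂_2 are all 1, so H_1 = Z.
  H_2: rank ker ∂_2 − rank ∂_3 = (5 − 5) − 0 = 0, and there is no ∂_3, so H_2 = 0.

Hence the Betti numbers are b_0 = 1, b_1 = 1, b_2 = 0.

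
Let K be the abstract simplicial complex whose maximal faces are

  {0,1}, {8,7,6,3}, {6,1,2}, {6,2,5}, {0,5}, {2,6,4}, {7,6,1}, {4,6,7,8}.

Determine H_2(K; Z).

H_2 ≅ 0.

We work with the vertex ordering 0 < 1 < 2 < 3 < 4 < 5 < 6 < 7 < 8. The simplices of K, each written with vertices in increasing order, are:

  0-simplices (9): [0], [1], [2], [3], [4], [5], [6], [7], [8]
  1-simplices (18): [0,1], [0,5], [1,2], [1,6], [1,7], [2,4], [2,5], [2,6], [3,6], [3,7], [3,8], [4,6], [4,7], [4,8], [5,6], [6,7], [6,8], [7,8]
  2-simplices (11): [1,2,6], [1,6,7], [2,4,6], [2,5,6], [3,6,7], [3,6,8], [3,7,8], [4,6,7], [4,6,8], [4,7,8], [6,7,8]
  3-simplices (2): [3,6,7,8], [4,6,7,8]

Hence C_0 ≅ Z^9, C_1 ≅ Z^18, C_2 ≅ Z^11, C_3 ≅ Z^2.

The boundary map ∂_1: C_1 → C_0 maps an edge to its endpoints' difference, ∂[p,q] = q − p.
As a 9×18 matrix over Z this has rank 8, with invariant factors (1,1,1,1,1,1,1,1).

∂_2: C_2 → C_1 acts by ∂[p,q,r] = [q,r] − [p,r] + [p,q]. For instance
  ∂[3,6,8] = [6,8] − [3,8] + [3,6],
  ∂[1,6,7] = [6,7] − [1,7] + [1,6].
This gives a 18×11 integer matrix of rank 9; reducing to Smith normal form yields diagonal entries (1,1,1,1,1,1,1,1,1).

The boundary map ∂_3: C_3 → C_2 sends each 3-simplex σ to the alternating sum Σ_i (−1)^i (σ with its i-th vertex removed). For instance
  ∂[3,6,7,8] = [6,7,8] − [3,7,8] + [3,6,8] − [3,6,7],
  ∂[4,6,7,8] = [6,7,8] − [4,7,8] + [4,6,8] − [4,6,7].
The resulting 11×2 matrix has rank 2, and its Smith normal form has invariant factors (1,1).

Reading off H_k = ker ∂_k / im ∂_{k+1}:

  H_2: rank ker ∂_2 − rank ∂_3 = (11 − 9) − 2 = 0, and the invariant factors of ∂_3 are all 1, so H_2 = 0.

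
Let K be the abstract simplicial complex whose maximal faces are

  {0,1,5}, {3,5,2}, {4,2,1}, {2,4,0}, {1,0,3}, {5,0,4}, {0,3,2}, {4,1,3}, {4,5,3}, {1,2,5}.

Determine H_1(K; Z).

H_1 ≅ Z/2.

Take the total order 0 < 1 < 2 < 3 < 4 < 5 on the vertex set. Then K (dimension 2) consists of the simplices:

  0-simplices (6): [0], [1], [2], [3], [4], [5]
  1-simplices (15): [0,1], [0,2], [0,3], [0,4], [0,5], [1,2], [1,3], [1,4], [1,5], [2,3], [2,4], [2,5], [3,4], [3,5], [4,5]
  2-simplices (10): [0,1,3], [0,1,5], [0,2,3], [0,2,4], [0,4,5], [1,2,4], [1,2,5], [1,3,4], [2,3,5], [3,4,5]

Hence C_0 ≅ Z^6, C_1 ≅ Z^15, C_2 ≅ Z^10.

The boundary map ∂_1: C_1 → C_0 maps an edge to its endpoints' difference, ∂[p,q] = q − p. For instance
  ∂[2,4] = [4] − [2].
As a 6×15 matrix over Z this has rank 5, with invariant factors (1,1,1,1,1).

The boundary map ∂_2: C_2 → C_1 acts by ∂[p,q,r] = [q,r] − [p,r] + [p,q]. For instance
  ∂[0,2,4] = [2,4] − [0,4] + [0,2],
  ∂[1,2,4] = [2,4] − [1,4] + [1,2].
This gives a 15×10 integer matrix of rank 10; reducing to Smith normal form yields diagonal entries (1,1,1,1,1,1,1,1,1,2).

Computing H_k = (kernel of ∂_k) / (image of ∂_{k+1}):

  H_1: rank ker ∂_1 − rank ∂_2 = (15 − 5) − 10 = 0, and ∂_2 has invariant factor 2 > 1, so H_1 = Z/2.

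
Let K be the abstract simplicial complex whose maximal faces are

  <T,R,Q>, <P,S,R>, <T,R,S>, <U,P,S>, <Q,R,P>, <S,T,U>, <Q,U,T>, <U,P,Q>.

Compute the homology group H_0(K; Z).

Take the total order P < Q < R < S < T < U on the vertex set. Then K (dimension 2) consists of the simplices:

  0-simplices (6): P, Q, R, S, T, U
  1-simplices (12): PQ, PR, PS, PU, QR, QT, QU, RS, RT, ST, SU, TU
  2-simplices (8): PQR, PQU, PRS, PSU, QRT, QTU, RST, STU

giving chain groups C_0 ≅ Z^6, C_1 ≅ Z^12, C_2 ≅ Z^8.

The boundary map ∂_1: C_1 → C_0 sends each edge [p,q] (with p < q) to q − p.
The resulting 6×12 matrix has rank 5, and its Smith normal form has invariant factors (1,1,1,1,1).

Boundary ∂_2: C_2 → C_1 maps a triangle to the signed sum of its edges. For instance
  ∂PSU = SU − PU + PS,
  ∂RST = ST − RT + RS.
This gives a 12×8 integer matrix of rank 7; reducing to Smith normal form yields diagonal entries (1,1,1,1,1,1,1).

Reading off H_k = ker ∂_k / im ∂_{k+1}:

  H_0: rank C_0 − rank ∂_1 = 6 − 5 = 1, and the invariant factors of ∂_1 are all 1, so H_0 = Z.

H_0 ≅ Z.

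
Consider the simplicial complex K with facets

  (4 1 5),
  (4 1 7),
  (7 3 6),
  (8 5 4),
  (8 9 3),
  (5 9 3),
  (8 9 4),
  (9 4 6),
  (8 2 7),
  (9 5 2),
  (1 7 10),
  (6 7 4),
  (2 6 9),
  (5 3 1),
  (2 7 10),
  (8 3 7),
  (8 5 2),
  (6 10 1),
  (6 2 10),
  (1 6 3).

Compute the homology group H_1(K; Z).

Fix the vertex order 1 < 2 < 3 < 4 < 5 < 6 < 7 < 8 < 9 < 10 and write every simplex with vertices in increasing order. Then dim K = 2 and the simplices of K are:

  0-simplices (10): [1], [2], [3], [4], [5], [6], [7], [8], [9], [10]
  1-simplices (30): (30 of them)
  2-simplices (20): (20 of them)

so the chain groups are C_0 ≅ Z^10, C_1 ≅ Z^30, C_2 ≅ Z^20.

∂_1: C_1 → C_0 sends each edge [p,q] (with p < q) to q − p. For instance
  ∂[1,7] = [7] − [1].
The 10×30 boundary matrix has rank 9 and Smith normal form diag(1,1,1,1,1,1,1,1,1).

∂_2: C_2 → C_1 acts by ∂[p,q,r] = [q,r] − [p,r] + [p,q]. For instance
  ∂[1,7,10] = [7,10] − [1,10] + [1,7],
  ∂[3,6,7] = [6,7] − [3,7] + [3,6].
As a 30×20 matrix over Z this has rank 20, with invariant factors (1,1,1,1,1,1,1,1,1,1,1,1,1,1,1,1,1,1,1,2).

Now H_k = ker ∂_k / im ∂_{k+1}, so:

  H_1: rank ker ∂_1 − rank ∂_2 = (30 − 9) − 20 = 1, and ∂_2 has invariant factor 2 > 1, so H_1 ≅ Z ⊕ Z/2.

H_1 = Z ⊕ Z/2.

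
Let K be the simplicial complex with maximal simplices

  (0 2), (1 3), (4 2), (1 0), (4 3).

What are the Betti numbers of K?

Take the total order 0 < 1 < 2 < 3 < 4 on the vertex set. Then K (dimension 1) consists of the simplices:

  0-simplices (5): [0], [1], [2], [3], [4]
  1-simplices (5): [0,1], [0,2], [1,3], [2,4], [3,4]

giving chain groups C_0 ≅ Z^5, C_1 ≅ Z^5.

The boundary map ∂_1: C_1 → C_0 maps an edge to its endpoints' difference, ∂[p,q] = q − p. For instance
  ∂[1,3] = [3] − [1].
This gives a 5×5 integer matrix of rank 4; reducing to Smith normal form yields diagonal entries (1,1,1,1).

Now H_k = ker ∂_k / im ∂_{k+1}, so:

  H_0: rank C_0 − rank ∂_1 = 5 − 4 = 1, and the invariant factors of ∂_1 are all 1, so H_0 ≅ Z.
  H_1: rank ker ∂_1 − rank ∂_2 = (5 − 4) − 0 = 1, and there is no ∂_2, so H_1 ≅ Z.

(K is a triangulation of the circle S^1.)

Hence the Betti numbers are b_0 = 1, b_1 = 1.

b_0 = 1, b_1 = 1.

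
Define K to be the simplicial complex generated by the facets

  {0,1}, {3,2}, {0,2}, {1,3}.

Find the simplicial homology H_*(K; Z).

H_0 ≅ Z,  H_1 ≅ Z.

Order the vertices as 0 < 1 < 2 < 3. Listing each simplex with vertices in this order, K has dimension 1 with simplices:

  0-simplices (4): [0], [1], [2], [3]
  1-simplices (4): [0,1], [0,2], [1,3], [2,3]

giving chain groups C_0 ≅ Z^4, C_1 ≅ Z^4.

The boundary map ∂_1: C_1 → C_0 is given by ∂[p,q] = [q] − [p]. For instance
  ∂[1,3] = [3] − [1].
This gives a 4×4 integer matrix of rank 3; reducing to Smith normal form yields diagonal entries (1,1,1).

Now H_k = ker ∂_k / im ∂_{k+1}, so:

  H_0: rank C_0 − rank ∂_1 = 4 − 3 = 1, and the invariant factors of ∂_1 are all 1, so H_0 ≅ Z.
  H_1: rank ker ∂_1 − rank ∂_2 = (4 − 3) − 0 = 1, and there is no ∂_2, so H_1 ≅ Z.

(K is a triangulation of the circle S^1.)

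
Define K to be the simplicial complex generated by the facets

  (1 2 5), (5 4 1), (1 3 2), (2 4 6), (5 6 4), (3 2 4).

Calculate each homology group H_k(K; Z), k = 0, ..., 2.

H_0 ≅ Z,  H_1 ≅ Z,  H_2 = 0.

Take the total order 1 < 2 < 3 < 4 < 5 < 6 on the vertex set. Then K (dimension 2) consists of the simplices:

  0-simplices (6): [1], [2], [3], [4], [5], [6]
  1-simplices (12): [1,2], [1,3], [1,4], [1,5], [2,3], [2,4], [2,5], [2,6], [3,4], [4,5], [4,6], [5,6]
  2-simplices (6): [1,2,3], [1,2,5], [1,4,5], [2,3,4], [2,4,6], [4,5,6]

so the chain groups are C_0 ≅ Z^6, C_1 ≅ Z^12, C_2 ≅ Z^6.

The boundary map ∂_1: C_1 → C_0 sends each edge [p,q] (with p < q) to q − p.
This gives a 6×12 integer matrix of rank 5; reducing to Smith normal form yields diagonal entries (1,1,1,1,1).

The boundary map ∂_2: C_2 → C_1 maps a triangle to the signed sum of its edges. For instance
  ∂[2,3,4] = [3,4] − [2,4] + [2,3],
  ∂[2,4,6] = [4,6] − [2,6] + [2,4].
The 12×6 boundary matrix has rank 6 and Smith normal form diag(1,1,1,1,1,1).

Reading off H_k = ker ∂_k / im ∂_{k+1}:

  H_0: rank C_0 − rank ∂_1 = 6 − 5 = 1, and the invariant factors of ∂_1 are all 1, so H_0 ≅ Z.
  H_1: rank ker ∂_1 − rank ∂_2 = (12 − 5) − 6 = 1, and the invariant factors of ∂_2 are all 1, so H_1 ≅ Z.
  H_2: rank ker ∂_2 − rank ∂_3 = (6 − 6) − 0 = 0, and there is no ∂_3, so H_2 ≅ 0.

As a check, the Euler characteristic is 6 − 12 + 6 = 0, which agrees with 1 − 1 + 0 = 0.
(K is a triangulation of the cylinder S^1 x I.)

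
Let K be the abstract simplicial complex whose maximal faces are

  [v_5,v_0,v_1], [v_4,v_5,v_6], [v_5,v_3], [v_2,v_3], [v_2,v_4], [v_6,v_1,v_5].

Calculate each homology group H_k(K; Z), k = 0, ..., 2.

We work with the vertex ordering v_0 < v_1 < v_2 < v_3 < v_4 < v_5 < v_6. The simplices of K, each written with vertices in increasing order, are:

  0-simplices (7): [v_0], [v_1], [v_2], [v_3], [v_4], [v_5], [v_6]
  1-simplices (10): [v_0,v_1], [v_0,v_5], [v_1,v_5], [v_1,v_6], [v_2,v_3], [v_2,v_4], [v_3,v_5], [v_4,v_5], [v_4,v_6], [v_5,v_6]
  2-simplices (3): [v_0,v_1,v_5], [v_1,v_5,v_6], [v_4,v_5,v_6]

Hence C_0 ≅ Z^7, C_1 ≅ Z^10, C_2 ≅ Z^3.

The boundary map ∂_1: C_1 → C_0 maps an edge to its endpoints' difference, ∂[p,q] = q − p. For instance
  ∂[v_2,v_3] = [v_3] − [v_2].
This gives a 7×10 integer matrix of rank 6; reducing to Smith normal form yields diagonal entries (1,1,1,1,1,1).

Boundary ∂_2: C_2 → C_1 acts by ∂[p,q,r] = [q,r] − [p,r] + [p,q]. For instance
  ∂[v_1,v_5,v_6] = [v_5,v_6] − [v_1,v_6] + [v_1,v_5],
  ∂[v_4,v_5,v_6] = [v_5,v_6] − [v_4,v_6] + [v_4,v_5].
The 10×3 boundary matrix has rank 3 and Smith normal form diag(1,1,1).

From H_k ≅ ker(∂_k) / im(∂_{k+1}) we obtain:

  H_0: rank C_0 − rank ∂_1 = 7 − 6 = 1, and the invariant factors of ∂_1 are all 1, so H_0 ≅ Z.
  H_1: rank ker ∂_1 − rank ∂_2 = (10 − 6) − 3 = 1, and the invariant factors of ∂_2 are all 1, so H_1 ≅ Z.
  H_2: rank ker ∂_2 − rank ∂_3 = (3 − 3) − 0 = 0, and there is no ∂_3, so H_2 ≅ 0.

H_0 ≅ Z,  H_1 ≅ Z,  H_2 = 0.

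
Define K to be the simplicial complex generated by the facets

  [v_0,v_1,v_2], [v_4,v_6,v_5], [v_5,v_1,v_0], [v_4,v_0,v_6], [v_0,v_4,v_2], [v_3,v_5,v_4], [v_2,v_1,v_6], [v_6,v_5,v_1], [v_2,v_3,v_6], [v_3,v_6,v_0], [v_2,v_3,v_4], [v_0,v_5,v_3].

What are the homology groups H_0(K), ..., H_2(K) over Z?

H_0 = Z,  H_1 = Z/2,  H_2 = 0.

We work with the vertex ordering v_0 < v_1 < v_2 < v_3 < v_4 < v_5 < v_6. The simplices of K, each written with vertices in increasing order, are:

  0-simplices (7): [v_0], [v_1], [v_2], [v_3], [v_4], [v_5], [v_6]
  1-simplices (18): (18 of them)
  2-simplices (12): (12 of them)

giving chain groups C_0 ≅ Z^7, C_1 ≅ Z^18, C_2 ≅ Z^12.

Boundary ∂_1: C_1 → C_0 is given by ∂[p,q] = [q] − [p].
The resulting 7×18 matrix has rank 6, and its Smith normal form has invariant factors (1,1,1,1,1,1).

Boundary ∂_2: C_2 → C_1 sends each 2-simplex [p,q,r] to [q,r] − [p,r] + [p,q]. For instance
  ∂[v_2,v_3,v_6] = [v_3,v_6] − [v_2,v_6] + [v_2,v_3],
  ∂[v_1,v_2,v_6] = [v_2,v_6] − [v_1,v_6] + [v_1,v_2].
This gives a 18×12 integer matrix of rank 12; reducing to Smith normal form yields diagonal entries (1,1,1,1,1,1,1,1,1,1,1,2).

Reading off H_k = ker ∂_k / im ∂_{k+1}:

  H_0: rank C_0 − rank ∂_1 = 7 − 6 = 1, and the invariant factors of ∂_1 are all 1, so H_0 = Z.
  H_1: rank ker ∂_1 − rank ∂_2 = (18 − 6) − 12 = 0, and ∂_2 has invariant factor 2 > 1, so H_1 = Z/2.
  H_2: rank ker ∂_2 − rank ∂_3 = (12 − 12) − 0 = 0, and there is no ∂_3, so H_2 = 0.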